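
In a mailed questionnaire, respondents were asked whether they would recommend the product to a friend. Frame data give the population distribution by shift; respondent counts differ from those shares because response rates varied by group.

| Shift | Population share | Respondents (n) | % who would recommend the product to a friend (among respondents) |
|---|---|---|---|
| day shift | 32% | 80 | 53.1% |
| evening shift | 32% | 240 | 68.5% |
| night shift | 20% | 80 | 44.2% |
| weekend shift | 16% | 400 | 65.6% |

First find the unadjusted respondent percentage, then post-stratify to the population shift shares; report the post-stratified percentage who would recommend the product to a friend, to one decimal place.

58.2%

Naive respondent-only estimate (weights = respondent counts):
  (80/800)×53.1 + (240/800)×68.5 + (80/800)×44.2 + (400/800)×65.6 = 63.08%
Reweighting by population shift shares:
  0.32×53.1 + 0.32×68.5 + 0.2×44.2 + 0.16×65.6 = 58.248%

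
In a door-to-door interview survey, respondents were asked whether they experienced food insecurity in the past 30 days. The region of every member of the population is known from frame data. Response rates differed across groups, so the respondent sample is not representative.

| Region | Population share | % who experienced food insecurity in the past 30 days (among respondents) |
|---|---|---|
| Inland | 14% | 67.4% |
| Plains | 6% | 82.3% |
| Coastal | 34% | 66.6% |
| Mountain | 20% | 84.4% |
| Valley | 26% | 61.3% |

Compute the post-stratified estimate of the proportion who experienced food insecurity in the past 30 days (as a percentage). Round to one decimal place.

Each cell contributes population-share × respondent value:
  Inland: 0.14 × 67.4 = 9.436
  Plains: 0.06 × 82.3 = 4.938
  Coastal: 0.34 × 66.6 = 22.644
  Mountain: 0.2 × 84.4 = 16.88
  Valley: 0.26 × 61.3 = 15.938
Post-stratified estimate = 69.836 → 69.8%.

69.8%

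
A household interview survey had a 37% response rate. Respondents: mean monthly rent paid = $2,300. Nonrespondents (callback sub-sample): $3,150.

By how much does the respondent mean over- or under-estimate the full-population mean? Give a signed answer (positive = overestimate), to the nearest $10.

Nonresponse fraction = 1 − 0.37 = 0.63.
Bias = (nonresponse fraction) × (respondent mean − nonrespondent mean)
     = 0.63 × (2300 − 3150) = 0.63 × -850 = -535.5.

-$540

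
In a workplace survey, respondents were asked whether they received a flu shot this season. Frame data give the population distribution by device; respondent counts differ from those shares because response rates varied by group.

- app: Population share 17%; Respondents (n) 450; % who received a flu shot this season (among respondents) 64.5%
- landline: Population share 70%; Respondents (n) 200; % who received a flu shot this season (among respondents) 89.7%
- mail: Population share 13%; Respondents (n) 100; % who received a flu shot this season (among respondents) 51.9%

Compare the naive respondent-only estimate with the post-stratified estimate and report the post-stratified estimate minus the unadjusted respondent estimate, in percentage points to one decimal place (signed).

+11.0 percentage points

Without adjustment, the pooled respondent share is:
  (450/750)×64.5 + (200/750)×89.7 + (100/750)×51.9 = 69.54%
Reweighting by population device shares:
  0.17×64.5 + 0.7×89.7 + 0.13×51.9 = 80.502%
Difference = 80.502 − 69.54 = 10.962 pp.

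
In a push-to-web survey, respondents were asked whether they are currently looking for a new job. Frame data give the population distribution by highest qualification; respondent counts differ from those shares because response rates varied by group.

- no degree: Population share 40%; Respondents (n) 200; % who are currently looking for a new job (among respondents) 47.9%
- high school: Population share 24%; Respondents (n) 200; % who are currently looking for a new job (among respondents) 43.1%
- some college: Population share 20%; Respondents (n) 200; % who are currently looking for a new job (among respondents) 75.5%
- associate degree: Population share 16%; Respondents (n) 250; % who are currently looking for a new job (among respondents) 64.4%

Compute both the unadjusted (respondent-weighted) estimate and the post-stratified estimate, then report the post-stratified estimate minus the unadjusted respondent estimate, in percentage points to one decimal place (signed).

-3.2 percentage points

Unadjusted (pooled respondent) estimate weights by respondent counts:
  (200/850)×47.9 + (200/850)×43.1 + (200/850)×75.5 + (250/850)×64.4 = 58.1176%
Reweighting by population highest qualification shares:
  0.4×47.9 + 0.24×43.1 + 0.2×75.5 + 0.16×64.4 = 54.908%
Difference = 54.908 − 58.1176 = -3.2096 pp.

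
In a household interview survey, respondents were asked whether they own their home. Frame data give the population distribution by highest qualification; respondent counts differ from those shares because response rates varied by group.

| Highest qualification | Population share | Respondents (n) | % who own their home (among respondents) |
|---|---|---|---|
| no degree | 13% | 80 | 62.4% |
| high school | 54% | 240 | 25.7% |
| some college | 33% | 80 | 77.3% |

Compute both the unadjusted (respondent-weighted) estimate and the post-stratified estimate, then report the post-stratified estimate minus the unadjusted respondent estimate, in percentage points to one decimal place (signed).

+4.1 percentage points

Naive respondent-only estimate (weights = respondent counts):
  (80/400)×62.4 + (240/400)×25.7 + (80/400)×77.3 = 43.36%
Post-stratifying to population shares instead:
  0.13×62.4 + 0.54×25.7 + 0.33×77.3 = 47.499%
Difference = 47.499 − 43.36 = 4.139 pp.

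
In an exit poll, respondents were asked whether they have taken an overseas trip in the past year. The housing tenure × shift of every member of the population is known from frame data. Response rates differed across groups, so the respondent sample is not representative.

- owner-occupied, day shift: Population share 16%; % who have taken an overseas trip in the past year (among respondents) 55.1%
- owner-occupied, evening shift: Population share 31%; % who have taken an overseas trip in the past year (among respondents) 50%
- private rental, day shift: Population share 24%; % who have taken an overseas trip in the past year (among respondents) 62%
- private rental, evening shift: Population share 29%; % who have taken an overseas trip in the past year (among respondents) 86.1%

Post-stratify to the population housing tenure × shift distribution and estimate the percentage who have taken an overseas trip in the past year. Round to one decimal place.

Reweight to the known housing tenure × shift distribution:
  owner-occupied, day shift: 0.16 × 55.1 = 8.816
  owner-occupied, evening shift: 0.31 × 50 = 15.5
  private rental, day shift: 0.24 × 62 = 14.88
  private rental, evening shift: 0.29 × 86.1 = 24.969
Post-stratified estimate = 64.165 → 64.2%.

64.2%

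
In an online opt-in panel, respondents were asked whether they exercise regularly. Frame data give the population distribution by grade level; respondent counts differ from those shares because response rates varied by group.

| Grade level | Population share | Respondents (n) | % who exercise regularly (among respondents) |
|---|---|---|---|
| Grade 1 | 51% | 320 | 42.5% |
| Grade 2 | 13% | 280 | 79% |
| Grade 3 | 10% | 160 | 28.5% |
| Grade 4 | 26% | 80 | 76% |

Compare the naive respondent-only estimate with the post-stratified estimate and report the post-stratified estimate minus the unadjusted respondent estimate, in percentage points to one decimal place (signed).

-0.6 percentage points

Unadjusted (pooled respondent) estimate weights by respondent counts:
  (320/840)×42.5 + (280/840)×79 + (160/840)×28.5 + (80/840)×76 = 55.1905%
Post-stratifying to population shares instead:
  0.51×42.5 + 0.13×79 + 0.1×28.5 + 0.26×76 = 54.555%
Difference = 54.555 − 55.1905 = -0.6355 pp.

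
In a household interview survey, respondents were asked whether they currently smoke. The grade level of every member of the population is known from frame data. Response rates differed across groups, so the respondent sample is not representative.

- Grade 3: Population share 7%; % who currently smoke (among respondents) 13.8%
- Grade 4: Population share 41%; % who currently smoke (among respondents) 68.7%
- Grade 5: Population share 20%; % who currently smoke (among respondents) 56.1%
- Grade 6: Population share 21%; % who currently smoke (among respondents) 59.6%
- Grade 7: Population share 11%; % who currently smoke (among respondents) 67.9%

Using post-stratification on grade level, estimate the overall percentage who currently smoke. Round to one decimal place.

Each cell contributes population-share × respondent value:
  Grade 3: 0.07 × 13.8 = 0.966
  Grade 4: 0.41 × 68.7 = 28.167
  Grade 5: 0.2 × 56.1 = 11.22
  Grade 6: 0.21 × 59.6 = 12.516
  Grade 7: 0.11 × 67.9 = 7.469
Post-stratified estimate = 60.338 → 60.3%.

60.3%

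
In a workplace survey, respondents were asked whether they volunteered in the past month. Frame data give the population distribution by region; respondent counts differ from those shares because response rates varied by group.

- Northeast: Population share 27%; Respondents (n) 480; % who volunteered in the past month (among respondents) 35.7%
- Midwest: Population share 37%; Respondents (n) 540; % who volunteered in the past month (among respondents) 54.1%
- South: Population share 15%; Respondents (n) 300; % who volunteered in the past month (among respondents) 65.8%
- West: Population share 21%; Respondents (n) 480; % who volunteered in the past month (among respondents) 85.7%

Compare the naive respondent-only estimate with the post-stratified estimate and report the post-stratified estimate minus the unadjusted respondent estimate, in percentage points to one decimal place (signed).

-2.0 percentage points

Naive respondent-only estimate (weights = respondent counts):
  (480/1800)×35.7 + (540/1800)×54.1 + (300/1800)×65.8 + (480/1800)×85.7 = 59.57%
Post-stratified estimate weights by population shares:
  0.27×35.7 + 0.37×54.1 + 0.15×65.8 + 0.21×85.7 = 57.523%
Difference = 57.523 − 59.57 = -2.047 pp.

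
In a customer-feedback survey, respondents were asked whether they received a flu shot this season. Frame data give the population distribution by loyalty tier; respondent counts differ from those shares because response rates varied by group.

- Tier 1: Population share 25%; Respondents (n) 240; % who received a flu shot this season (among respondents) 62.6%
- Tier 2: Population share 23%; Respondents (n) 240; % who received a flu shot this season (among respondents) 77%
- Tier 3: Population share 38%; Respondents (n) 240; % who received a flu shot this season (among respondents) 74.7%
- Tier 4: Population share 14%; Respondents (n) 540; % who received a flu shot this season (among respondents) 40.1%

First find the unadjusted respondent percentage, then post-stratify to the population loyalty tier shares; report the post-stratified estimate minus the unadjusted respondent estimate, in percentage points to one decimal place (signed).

Unadjusted (pooled respondent) estimate weights by respondent counts:
  (240/1260)×62.6 + (240/1260)×77 + (240/1260)×74.7 + (540/1260)×40.1 = 58.0048%
Post-stratifying to population shares instead:
  0.25×62.6 + 0.23×77 + 0.38×74.7 + 0.14×40.1 = 67.36%
Difference = 67.36 − 58.0048 = 9.3552 pp.

+9.4 percentage points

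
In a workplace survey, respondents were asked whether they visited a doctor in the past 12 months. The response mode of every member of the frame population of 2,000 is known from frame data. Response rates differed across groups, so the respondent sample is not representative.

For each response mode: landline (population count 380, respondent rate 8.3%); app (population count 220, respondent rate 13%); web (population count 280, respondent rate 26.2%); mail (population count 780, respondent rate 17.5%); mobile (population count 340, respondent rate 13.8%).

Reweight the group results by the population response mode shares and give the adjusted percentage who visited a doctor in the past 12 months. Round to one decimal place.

15.8%

Weight each group's respondent value by its population share:
  landline: (380/2,000) × 8.3 = 1.577
  app: (220/2,000) × 13 = 1.43
  web: (280/2,000) × 26.2 = 3.668
  mail: (780/2,000) × 17.5 = 6.825
  mobile: (340/2,000) × 13.8 = 2.346
Post-stratified estimate = 15.846 → 15.8%.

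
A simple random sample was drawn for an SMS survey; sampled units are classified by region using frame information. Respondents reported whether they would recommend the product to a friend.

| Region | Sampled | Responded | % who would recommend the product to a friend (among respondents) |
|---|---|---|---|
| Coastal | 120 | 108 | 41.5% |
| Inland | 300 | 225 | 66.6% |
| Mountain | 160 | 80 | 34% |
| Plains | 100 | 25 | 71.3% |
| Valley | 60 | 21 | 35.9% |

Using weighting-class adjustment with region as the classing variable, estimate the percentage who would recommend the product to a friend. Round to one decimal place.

Response rates by class: Coastal 108/120 = 90%, Inland 225/300 = 75%, Mountain 80/160 = 50%, Plains 25/100 = 25%, Valley 21/60 = 35%.
With weight = n_sampled/n_responded per class, the weighted class total is n_sampled:
  Coastal: 120 × 41.5 = 4980
  Inland: 300 × 66.6 = 19,980
  Mountain: 160 × 34 = 5440
  Plains: 100 × 71.3 = 7130
  Valley: 60 × 35.9 = 2154
Adjusted estimate = 39,684 / 740 = 53.627 → 53.6%.

53.6%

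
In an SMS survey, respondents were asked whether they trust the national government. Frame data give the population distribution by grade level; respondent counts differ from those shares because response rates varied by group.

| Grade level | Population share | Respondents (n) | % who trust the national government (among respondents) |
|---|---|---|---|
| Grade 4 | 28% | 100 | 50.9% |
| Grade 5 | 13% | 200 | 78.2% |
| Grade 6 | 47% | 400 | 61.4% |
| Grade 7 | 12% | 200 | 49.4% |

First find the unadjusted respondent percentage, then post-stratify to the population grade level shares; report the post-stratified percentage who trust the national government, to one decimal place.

Naive respondent-only estimate (weights = respondent counts):
  (100/900)×50.9 + (200/900)×78.2 + (400/900)×61.4 + (200/900)×49.4 = 61.3%
Reweighting by population grade level shares:
  0.28×50.9 + 0.13×78.2 + 0.47×61.4 + 0.12×49.4 = 59.204%

59.2%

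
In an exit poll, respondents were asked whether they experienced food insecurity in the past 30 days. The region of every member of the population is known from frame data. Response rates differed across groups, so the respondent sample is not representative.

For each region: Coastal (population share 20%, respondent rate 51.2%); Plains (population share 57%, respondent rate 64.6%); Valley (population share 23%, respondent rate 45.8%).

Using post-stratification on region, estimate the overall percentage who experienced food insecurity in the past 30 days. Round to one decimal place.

Each cell contributes population-share × respondent value:
  Coastal: 0.2 × 51.2 = 10.24
  Plains: 0.57 × 64.6 = 36.822
  Valley: 0.23 × 45.8 = 10.534
Post-stratified estimate = 57.596 → 57.6%.

57.6%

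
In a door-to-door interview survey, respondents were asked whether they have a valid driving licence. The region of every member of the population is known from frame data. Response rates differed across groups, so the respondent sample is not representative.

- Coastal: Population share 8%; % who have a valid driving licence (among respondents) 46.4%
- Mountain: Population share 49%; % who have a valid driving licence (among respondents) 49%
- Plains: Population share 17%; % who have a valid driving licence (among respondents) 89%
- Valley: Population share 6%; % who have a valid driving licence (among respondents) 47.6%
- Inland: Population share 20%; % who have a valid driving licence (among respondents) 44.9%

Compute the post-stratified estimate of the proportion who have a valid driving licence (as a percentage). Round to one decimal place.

54.7%

Reweight to the known region distribution:
  Coastal: 0.08 × 46.4 = 3.712
  Mountain: 0.49 × 49 = 24.01
  Plains: 0.17 × 89 = 15.13
  Valley: 0.06 × 47.6 = 2.856
  Inland: 0.2 × 44.9 = 8.98
Post-stratified estimate = 54.688 → 54.7%.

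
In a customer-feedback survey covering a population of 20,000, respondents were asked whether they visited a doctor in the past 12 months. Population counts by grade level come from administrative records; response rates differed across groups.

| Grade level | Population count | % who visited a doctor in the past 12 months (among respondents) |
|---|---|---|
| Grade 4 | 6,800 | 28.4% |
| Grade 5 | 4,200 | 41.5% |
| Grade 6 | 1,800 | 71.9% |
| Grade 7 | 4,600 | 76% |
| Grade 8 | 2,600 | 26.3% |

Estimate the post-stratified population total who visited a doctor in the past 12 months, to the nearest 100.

Each cell contributes its population count × the respondent rate:
  Grade 4: 6,800 × 28.4% = 1931.2
  Grade 5: 4,200 × 41.5% = 1743
  Grade 6: 1,800 × 71.9% = 1294.2
  Grade 7: 4,600 × 76% = 3496
  Grade 8: 2,600 × 26.3% = 683.8
Estimated total = 9148.2 → 9,100.

9,100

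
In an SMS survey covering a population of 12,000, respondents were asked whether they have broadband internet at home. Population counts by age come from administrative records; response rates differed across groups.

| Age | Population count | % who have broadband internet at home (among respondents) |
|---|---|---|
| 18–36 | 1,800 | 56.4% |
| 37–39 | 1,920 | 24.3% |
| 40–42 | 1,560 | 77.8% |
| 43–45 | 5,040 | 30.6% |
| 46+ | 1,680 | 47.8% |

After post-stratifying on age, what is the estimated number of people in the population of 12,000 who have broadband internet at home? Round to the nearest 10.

Each cell contributes its population count × the respondent rate:
  18–36: 1,800 × 56.4% = 1015.2
  37–39: 1,920 × 24.3% = 466.56
  40–42: 1,560 × 77.8% = 1213.68
  43–45: 5,040 × 30.6% = 1542.24
  46+: 1,680 × 47.8% = 803.04
Estimated total = 5040.72 → 5,040.

5,040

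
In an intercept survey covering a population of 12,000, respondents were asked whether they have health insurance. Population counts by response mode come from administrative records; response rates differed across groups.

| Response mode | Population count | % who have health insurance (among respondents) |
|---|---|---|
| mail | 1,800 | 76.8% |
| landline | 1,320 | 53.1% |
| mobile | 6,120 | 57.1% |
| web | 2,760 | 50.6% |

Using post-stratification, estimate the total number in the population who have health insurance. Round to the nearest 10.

Each cell contributes its population count × the respondent rate:
  mail: 1,800 × 76.8% = 1382.4
  landline: 1,320 × 53.1% = 700.92
  mobile: 6,120 × 57.1% = 3494.52
  web: 2,760 × 50.6% = 1396.56
Estimated total = 6974.4 → 6,970.

6,970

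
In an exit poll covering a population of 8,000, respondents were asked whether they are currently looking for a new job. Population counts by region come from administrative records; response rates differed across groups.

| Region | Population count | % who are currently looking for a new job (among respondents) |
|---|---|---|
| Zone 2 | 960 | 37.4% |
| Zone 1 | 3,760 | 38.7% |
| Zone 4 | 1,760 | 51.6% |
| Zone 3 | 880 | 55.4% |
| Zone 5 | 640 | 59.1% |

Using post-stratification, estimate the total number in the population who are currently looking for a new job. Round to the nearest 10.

Each cell contributes its population count × the respondent rate:
  Zone 2: 960 × 37.4% = 359.04
  Zone 1: 3,760 × 38.7% = 1455.12
  Zone 4: 1,760 × 51.6% = 908.16
  Zone 3: 880 × 55.4% = 487.52
  Zone 5: 640 × 59.1% = 378.24
Estimated total = 3588.08 → 3,590.

3,590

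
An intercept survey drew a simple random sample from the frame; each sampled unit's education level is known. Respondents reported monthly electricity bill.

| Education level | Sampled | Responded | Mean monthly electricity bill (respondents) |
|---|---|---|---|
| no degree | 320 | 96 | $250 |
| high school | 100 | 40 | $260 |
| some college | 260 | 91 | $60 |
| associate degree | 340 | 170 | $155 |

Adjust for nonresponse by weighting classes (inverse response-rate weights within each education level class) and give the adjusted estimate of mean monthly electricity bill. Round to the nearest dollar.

Class response rates: no degree 96/320 = 30%, high school 40/100 = 40%, some college 91/260 = 35%, associate degree 170/340 = 50%.
Each respondent's weight = sampled/responded in their class; summing within a class gives n_sampled, so:
  no degree: 320 × 250 = 80,000
  high school: 100 × 260 = 26,000
  some college: 260 × 60 = 15,600
  associate degree: 340 × 155 = 52,700
Adjusted estimate = 174,300 / 1,020 = 170.882 → $171.

$171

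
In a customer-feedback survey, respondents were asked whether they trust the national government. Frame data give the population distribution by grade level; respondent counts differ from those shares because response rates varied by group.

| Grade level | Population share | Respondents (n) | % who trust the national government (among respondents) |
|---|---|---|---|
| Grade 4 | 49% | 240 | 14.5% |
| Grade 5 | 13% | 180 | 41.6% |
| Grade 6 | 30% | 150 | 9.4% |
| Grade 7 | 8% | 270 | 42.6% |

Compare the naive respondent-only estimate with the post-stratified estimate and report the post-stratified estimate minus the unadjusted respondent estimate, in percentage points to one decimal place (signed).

Naive respondent-only estimate (weights = respondent counts):
  (240/840)×14.5 + (180/840)×41.6 + (150/840)×9.4 + (270/840)×42.6 = 28.4286%
Post-stratified estimate weights by population shares:
  0.49×14.5 + 0.13×41.6 + 0.3×9.4 + 0.08×42.6 = 18.741%
Difference = 18.741 − 28.4286 = -9.6876 pp.

-9.7 percentage points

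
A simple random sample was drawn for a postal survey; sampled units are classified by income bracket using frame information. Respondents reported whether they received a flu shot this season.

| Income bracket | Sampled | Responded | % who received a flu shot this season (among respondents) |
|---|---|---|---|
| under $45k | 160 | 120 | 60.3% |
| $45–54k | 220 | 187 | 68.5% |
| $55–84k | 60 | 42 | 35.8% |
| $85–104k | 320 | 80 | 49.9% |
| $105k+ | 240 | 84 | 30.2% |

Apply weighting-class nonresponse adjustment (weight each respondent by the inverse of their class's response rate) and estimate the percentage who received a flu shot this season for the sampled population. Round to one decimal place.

50.1%

Class response rates: under $45k 120/160 = 75%, $45–54k 187/220 = 85%, $55–84k 42/60 = 70%, $85–104k 80/320 = 25%, $105k+ 84/240 = 35%.
With weight = n_sampled/n_responded per class, the weighted class total is n_sampled:
  under $45k: 160 × 60.3 = 9648
  $45–54k: 220 × 68.5 = 15,070
  $55–84k: 60 × 35.8 = 2148
  $85–104k: 320 × 49.9 = 15,968
  $105k+: 240 × 30.2 = 7248
Adjusted estimate = 50,082 / 1,000 = 50.082 → 50.1%.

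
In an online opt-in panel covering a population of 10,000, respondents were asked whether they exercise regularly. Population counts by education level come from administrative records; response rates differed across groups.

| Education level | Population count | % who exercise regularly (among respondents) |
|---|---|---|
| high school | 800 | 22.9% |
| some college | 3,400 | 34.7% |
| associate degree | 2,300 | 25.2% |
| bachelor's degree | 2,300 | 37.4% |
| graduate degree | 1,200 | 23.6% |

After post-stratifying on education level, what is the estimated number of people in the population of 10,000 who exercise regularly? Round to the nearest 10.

Each cell contributes its population count × the respondent rate:
  high school: 800 × 22.9% = 183.2
  some college: 3,400 × 34.7% = 1179.8
  associate degree: 2,300 × 25.2% = 579.6
  bachelor's degree: 2,300 × 37.4% = 860.2
  graduate degree: 1,200 × 23.6% = 283.2
Estimated total = 3086 → 3,090.

3,090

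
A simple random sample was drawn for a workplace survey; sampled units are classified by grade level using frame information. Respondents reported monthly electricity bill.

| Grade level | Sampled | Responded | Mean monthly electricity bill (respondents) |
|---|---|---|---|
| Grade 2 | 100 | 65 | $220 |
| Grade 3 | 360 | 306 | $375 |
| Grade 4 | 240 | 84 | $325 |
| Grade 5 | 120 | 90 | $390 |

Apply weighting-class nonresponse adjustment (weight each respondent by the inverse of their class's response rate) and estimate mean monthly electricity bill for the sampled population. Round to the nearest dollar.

Response rates by class: Grade 2 65/100 = 65%, Grade 3 306/360 = 85%, Grade 4 84/240 = 35%, Grade 5 90/120 = 75%.
Each respondent's weight = sampled/responded in their class; summing within a class gives n_sampled, so:
  Grade 2: 100 × 220 = 22,000
  Grade 3: 360 × 375 = 135,000
  Grade 4: 240 × 325 = 78,000
  Grade 5: 120 × 390 = 46,800
Adjusted estimate = 281,800 / 820 = 343.659 → $344.

$344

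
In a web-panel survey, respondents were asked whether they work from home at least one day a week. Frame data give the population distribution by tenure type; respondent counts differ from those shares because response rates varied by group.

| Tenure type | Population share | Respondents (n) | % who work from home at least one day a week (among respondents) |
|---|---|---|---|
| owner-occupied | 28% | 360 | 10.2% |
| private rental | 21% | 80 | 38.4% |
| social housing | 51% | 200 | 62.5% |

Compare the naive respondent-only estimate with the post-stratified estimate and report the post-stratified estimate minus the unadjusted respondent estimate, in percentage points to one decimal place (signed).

Naive respondent-only estimate (weights = respondent counts):
  (360/640)×10.2 + (80/640)×38.4 + (200/640)×62.5 = 30.0688%
Reweighting by population tenure type shares:
  0.28×10.2 + 0.21×38.4 + 0.51×62.5 = 42.795%
Difference = 42.795 − 30.0688 = 12.7263 pp.

+12.7 percentage points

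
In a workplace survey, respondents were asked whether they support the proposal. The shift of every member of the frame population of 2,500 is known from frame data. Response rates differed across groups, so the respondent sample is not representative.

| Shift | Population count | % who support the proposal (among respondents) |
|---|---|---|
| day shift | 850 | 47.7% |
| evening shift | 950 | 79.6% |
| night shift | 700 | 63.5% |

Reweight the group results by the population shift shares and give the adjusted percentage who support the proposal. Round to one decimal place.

64.2%

Reweight to the known shift distribution:
  day shift: (850/2,500) × 47.7 = 16.218
  evening shift: (950/2,500) × 79.6 = 30.248
  night shift: (700/2,500) × 63.5 = 17.78
Post-stratified estimate = 64.246 → 64.2%.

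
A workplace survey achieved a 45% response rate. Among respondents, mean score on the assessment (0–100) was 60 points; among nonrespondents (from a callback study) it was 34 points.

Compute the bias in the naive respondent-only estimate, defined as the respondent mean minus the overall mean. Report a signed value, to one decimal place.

Nonresponse fraction = 1 − 0.45 = 0.55.
Bias = (nonresponse fraction) × (respondent mean − nonrespondent mean)
     = 0.55 × (60 − 34) = 0.55 × 26 = 14.3.

+14.3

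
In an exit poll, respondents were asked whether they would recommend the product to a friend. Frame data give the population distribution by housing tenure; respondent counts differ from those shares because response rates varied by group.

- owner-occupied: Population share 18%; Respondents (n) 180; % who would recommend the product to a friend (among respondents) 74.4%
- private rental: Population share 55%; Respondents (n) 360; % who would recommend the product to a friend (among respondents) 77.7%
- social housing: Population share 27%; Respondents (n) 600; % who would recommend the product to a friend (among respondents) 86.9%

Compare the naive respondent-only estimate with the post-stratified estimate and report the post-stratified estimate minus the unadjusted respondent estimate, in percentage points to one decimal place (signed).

Without adjustment, the pooled respondent share is:
  (180/1140)×74.4 + (360/1140)×77.7 + (600/1140)×86.9 = 82.0211%
Post-stratifying to population shares instead:
  0.18×74.4 + 0.55×77.7 + 0.27×86.9 = 79.59%
Difference = 79.59 − 82.0211 = -2.4311 pp.

-2.4 percentage points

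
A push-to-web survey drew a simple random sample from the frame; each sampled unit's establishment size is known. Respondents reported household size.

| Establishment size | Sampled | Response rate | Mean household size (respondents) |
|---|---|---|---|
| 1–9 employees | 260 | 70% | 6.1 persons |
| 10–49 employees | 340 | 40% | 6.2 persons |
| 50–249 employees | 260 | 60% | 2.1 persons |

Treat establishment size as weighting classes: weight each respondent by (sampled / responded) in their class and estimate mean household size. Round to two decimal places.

4.93

With weight = n_sampled/n_responded per class, the weighted class total is n_sampled:
  1–9 employees: 260 × 6.1 = 1586
  10–49 employees: 340 × 6.2 = 2108
  50–249 employees: 260 × 2.1 = 546
Adjusted estimate = 4240 / 860 = 4.93023 → 4.93.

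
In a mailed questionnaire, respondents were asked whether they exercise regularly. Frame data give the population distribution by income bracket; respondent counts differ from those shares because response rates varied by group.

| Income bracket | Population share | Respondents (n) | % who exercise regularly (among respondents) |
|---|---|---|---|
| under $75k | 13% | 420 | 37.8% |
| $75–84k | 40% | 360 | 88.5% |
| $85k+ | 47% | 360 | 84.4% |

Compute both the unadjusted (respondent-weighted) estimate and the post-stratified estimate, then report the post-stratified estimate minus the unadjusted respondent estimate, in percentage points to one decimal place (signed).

+11.5 percentage points

Unadjusted (pooled respondent) estimate weights by respondent counts:
  (420/1140)×37.8 + (360/1140)×88.5 + (360/1140)×84.4 = 68.5263%
Post-stratifying to population shares instead:
  0.13×37.8 + 0.4×88.5 + 0.47×84.4 = 79.982%
Difference = 79.982 − 68.5263 = 11.4557 pp.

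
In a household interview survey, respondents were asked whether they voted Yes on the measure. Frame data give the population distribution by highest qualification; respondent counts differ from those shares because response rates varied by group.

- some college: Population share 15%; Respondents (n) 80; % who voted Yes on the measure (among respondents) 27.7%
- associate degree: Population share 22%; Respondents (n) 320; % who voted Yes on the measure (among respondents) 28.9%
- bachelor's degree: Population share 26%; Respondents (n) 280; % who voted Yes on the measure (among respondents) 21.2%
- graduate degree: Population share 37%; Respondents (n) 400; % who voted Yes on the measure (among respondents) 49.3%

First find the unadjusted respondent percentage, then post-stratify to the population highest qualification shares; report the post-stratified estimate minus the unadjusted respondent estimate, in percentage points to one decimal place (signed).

Unadjusted (pooled respondent) estimate weights by respondent counts:
  (80/1080)×27.7 + (320/1080)×28.9 + (280/1080)×21.2 + (400/1080)×49.3 = 34.3704%
Reweighting by population highest qualification shares:
  0.15×27.7 + 0.22×28.9 + 0.26×21.2 + 0.37×49.3 = 34.266%
Difference = 34.266 − 34.3704 = -0.1044 pp.

-0.1 percentage points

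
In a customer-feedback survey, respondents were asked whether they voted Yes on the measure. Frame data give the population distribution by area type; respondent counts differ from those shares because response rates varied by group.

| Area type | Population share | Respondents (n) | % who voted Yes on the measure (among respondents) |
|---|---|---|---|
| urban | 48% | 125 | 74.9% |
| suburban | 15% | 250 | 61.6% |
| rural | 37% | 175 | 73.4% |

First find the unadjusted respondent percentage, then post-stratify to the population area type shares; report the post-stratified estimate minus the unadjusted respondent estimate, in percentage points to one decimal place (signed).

+4.0 percentage points

Naive respondent-only estimate (weights = respondent counts):
  (125/550)×74.9 + (250/550)×61.6 + (175/550)×73.4 = 68.3773%
Post-stratified estimate weights by population shares:
  0.48×74.9 + 0.15×61.6 + 0.37×73.4 = 72.35%
Difference = 72.35 − 68.3773 = 3.9727 pp.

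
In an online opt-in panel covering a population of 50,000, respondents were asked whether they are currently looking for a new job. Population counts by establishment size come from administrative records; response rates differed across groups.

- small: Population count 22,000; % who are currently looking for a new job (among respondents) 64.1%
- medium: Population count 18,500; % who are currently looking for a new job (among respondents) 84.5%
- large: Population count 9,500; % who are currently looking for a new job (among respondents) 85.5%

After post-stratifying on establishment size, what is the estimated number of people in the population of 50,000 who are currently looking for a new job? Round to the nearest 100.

Estimated count per cell = population count × respondent percentage:
  small: 22,000 × 64.1% = 14,102
  medium: 18,500 × 84.5% = 15632.5
  large: 9,500 × 85.5% = 8122.5
Estimated total = 37,857 → 37,900.

37,900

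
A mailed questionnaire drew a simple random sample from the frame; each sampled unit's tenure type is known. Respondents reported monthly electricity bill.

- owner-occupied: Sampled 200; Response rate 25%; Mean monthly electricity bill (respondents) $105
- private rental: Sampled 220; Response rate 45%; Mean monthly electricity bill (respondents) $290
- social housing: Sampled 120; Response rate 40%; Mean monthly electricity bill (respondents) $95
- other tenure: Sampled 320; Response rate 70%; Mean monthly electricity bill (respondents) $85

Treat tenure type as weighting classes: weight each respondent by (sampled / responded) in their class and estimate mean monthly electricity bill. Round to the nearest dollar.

With weight = n_sampled/n_responded per class, the weighted class total is n_sampled:
  owner-occupied: 200 × 105 = 21,000
  private rental: 220 × 290 = 63,800
  social housing: 120 × 95 = 11,400
  other tenure: 320 × 85 = 27,200
Adjusted estimate = 123,400 / 860 = 143.488 → $143.

$143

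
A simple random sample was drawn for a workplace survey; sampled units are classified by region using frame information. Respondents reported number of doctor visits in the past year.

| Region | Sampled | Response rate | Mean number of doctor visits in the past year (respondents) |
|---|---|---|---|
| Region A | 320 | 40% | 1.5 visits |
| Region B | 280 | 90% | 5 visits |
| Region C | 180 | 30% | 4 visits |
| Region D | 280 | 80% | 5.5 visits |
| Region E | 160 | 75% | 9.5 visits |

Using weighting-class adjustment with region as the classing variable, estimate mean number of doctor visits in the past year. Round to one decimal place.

With weight = n_sampled/n_responded per class, the weighted class total is n_sampled:
  Region A: 320 × 1.5 = 480
  Region B: 280 × 5 = 1400
  Region C: 180 × 4 = 720
  Region D: 280 × 5.5 = 1540
  Region E: 160 × 9.5 = 1520
Adjusted estimate = 5660 / 1,220 = 4.63934 → 4.6.

4.6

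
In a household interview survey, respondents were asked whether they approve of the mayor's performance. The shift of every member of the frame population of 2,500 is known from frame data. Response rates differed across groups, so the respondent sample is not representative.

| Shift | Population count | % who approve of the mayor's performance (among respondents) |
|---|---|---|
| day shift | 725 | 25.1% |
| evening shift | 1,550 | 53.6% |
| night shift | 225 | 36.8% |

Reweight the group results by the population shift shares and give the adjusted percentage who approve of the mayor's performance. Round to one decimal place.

Reweight to the known shift distribution:
  day shift: (725/2,500) × 25.1 = 7.279
  evening shift: (1,550/2,500) × 53.6 = 33.232
  night shift: (225/2,500) × 36.8 = 3.312
Post-stratified estimate = 43.823 → 43.8%.

43.8%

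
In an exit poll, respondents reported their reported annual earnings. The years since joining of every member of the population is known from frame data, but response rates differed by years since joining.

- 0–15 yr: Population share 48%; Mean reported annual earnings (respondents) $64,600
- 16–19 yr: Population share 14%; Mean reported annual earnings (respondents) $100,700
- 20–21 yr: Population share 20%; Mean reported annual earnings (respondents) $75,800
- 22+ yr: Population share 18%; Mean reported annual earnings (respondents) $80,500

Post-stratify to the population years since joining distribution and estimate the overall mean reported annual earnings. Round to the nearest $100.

Post-stratification weights by population share, not respondent share:
  0–15 yr: 0.48 × 64,600 = 31,008
  16–19 yr: 0.14 × 100,700 = 14,098
  20–21 yr: 0.2 × 75,800 = 15,160
  22+ yr: 0.18 × 80,500 = 14,490
Post-stratified estimate = 74,756 → $74,800.

$74,800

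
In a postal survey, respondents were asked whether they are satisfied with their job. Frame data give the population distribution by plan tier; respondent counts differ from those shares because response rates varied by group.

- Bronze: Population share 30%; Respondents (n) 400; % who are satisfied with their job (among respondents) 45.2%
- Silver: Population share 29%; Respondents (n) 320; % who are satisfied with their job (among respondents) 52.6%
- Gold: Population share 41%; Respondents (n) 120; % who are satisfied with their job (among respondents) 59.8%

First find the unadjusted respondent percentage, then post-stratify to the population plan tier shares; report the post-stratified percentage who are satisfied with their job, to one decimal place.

Naive respondent-only estimate (weights = respondent counts):
  (400/840)×45.2 + (320/840)×52.6 + (120/840)×59.8 = 50.1048%
Post-stratified estimate weights by population shares:
  0.3×45.2 + 0.29×52.6 + 0.41×59.8 = 53.332%

53.3%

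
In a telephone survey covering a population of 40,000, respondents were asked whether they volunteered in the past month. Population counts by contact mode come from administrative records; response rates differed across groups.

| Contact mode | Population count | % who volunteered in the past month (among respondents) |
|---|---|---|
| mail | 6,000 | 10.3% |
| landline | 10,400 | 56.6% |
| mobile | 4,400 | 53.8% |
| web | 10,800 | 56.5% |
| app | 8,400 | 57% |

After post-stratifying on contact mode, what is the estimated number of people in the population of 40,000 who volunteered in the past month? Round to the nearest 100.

Apply each group's respondent rate to its population count:
  mail: 6,000 × 10.3% = 618
  landline: 10,400 × 56.6% = 5886.4
  mobile: 4,400 × 53.8% = 2367.2
  web: 10,800 × 56.5% = 6102
  app: 8,400 × 57% = 4788
Estimated total = 19761.6 → 19,800.

19,800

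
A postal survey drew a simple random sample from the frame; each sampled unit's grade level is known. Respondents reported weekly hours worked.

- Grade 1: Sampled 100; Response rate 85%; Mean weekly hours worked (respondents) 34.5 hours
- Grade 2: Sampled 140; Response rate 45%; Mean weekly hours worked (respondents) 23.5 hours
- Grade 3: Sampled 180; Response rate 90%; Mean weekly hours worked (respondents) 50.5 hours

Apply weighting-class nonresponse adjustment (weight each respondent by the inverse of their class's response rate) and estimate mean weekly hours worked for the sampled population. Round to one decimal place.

37.7

Weighting each respondent by the inverse class response rate inflates each class back to its sampled size, so the class weight is n_sampled:
  Grade 1: 100 × 34.5 = 3450
  Grade 2: 140 × 23.5 = 3290
  Grade 3: 180 × 50.5 = 9090
Adjusted estimate = 15,830 / 420 = 37.6905 → 37.7.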